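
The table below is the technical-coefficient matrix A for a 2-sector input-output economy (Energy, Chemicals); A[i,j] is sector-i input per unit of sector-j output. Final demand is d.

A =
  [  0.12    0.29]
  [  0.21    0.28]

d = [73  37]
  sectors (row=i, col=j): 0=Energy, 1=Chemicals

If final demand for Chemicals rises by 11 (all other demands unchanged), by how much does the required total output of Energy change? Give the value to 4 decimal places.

Form M = I − A:
  [  0.88   -0.29]
  [ -0.21    0.72]
Leontief inverse L = M⁻¹:
  [  1.2572    0.5064]
  [  0.3667    1.5366]
Total output x = L · d:
  x_0 = 1.2572·73 + 0.5064·37 = 110.5116
  x_1 = 0.3667·73 + 1.5366·37 = 83.6214
Δx_0 = L[0,1] · Δd_1 = 0.5064 · 11 = 5.5701

5.5701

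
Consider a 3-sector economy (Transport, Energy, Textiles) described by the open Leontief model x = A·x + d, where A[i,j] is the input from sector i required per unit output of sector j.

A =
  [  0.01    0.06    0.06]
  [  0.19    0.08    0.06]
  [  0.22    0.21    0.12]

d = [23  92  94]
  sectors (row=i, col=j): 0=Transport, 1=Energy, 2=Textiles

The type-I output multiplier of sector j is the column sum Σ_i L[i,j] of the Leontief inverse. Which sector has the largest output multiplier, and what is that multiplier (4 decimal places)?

Transport (1.5972)

Form M = I − A:
  [  0.99   -0.06   -0.06]
  [ -0.19    0.92   -0.06]
  [ -0.22   -0.21    0.88]
Leontief inverse L = M⁻¹:
  [  1.0436    0.0856    0.0770]
  [  0.2362    1.1235    0.0927]
  [  0.3173    0.2895    1.1777]
Total output x = L · d:
  x_0 = 1.0436·23 + 0.0856·92 + 0.0770·94 = 39.1204
  x_1 = 0.2362·23 + 1.1235·92 + 0.0927·94 = 117.5123
  x_2 = 0.3173·23 + 0.2895·92 + 1.1777·94 = 144.6410
Output multipliers (column sums of L):
  Transport: 1.5972
  Energy: 1.4987
  Textiles: 1.3474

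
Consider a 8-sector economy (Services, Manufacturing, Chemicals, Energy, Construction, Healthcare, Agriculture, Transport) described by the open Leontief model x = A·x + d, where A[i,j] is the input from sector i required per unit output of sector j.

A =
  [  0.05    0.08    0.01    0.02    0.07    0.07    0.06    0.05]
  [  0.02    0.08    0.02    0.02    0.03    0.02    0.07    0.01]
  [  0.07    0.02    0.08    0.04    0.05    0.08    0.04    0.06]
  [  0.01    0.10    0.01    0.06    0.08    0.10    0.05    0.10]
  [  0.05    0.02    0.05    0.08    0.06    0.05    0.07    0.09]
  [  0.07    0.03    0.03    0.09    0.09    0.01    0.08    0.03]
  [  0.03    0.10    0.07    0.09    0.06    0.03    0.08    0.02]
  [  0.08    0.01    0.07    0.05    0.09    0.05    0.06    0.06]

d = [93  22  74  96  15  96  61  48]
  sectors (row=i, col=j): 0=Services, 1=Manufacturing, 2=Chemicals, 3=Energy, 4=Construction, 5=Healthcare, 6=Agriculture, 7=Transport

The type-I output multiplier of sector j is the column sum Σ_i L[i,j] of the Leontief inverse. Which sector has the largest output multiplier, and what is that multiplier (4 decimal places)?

Construction (1.9382)

Form M = I − A:
  [  0.95   -0.08   -0.01   -0.02   -0.07   -0.07   -0.06   -0.05]
  [ -0.02    0.92   -0.02   -0.02   -0.03   -0.02   -0.07   -0.01]
  [ -0.07   -0.02    0.92   -0.04   -0.05   -0.08   -0.04   -0.06]
  [ -0.01   -0.10   -0.01    0.94   -0.08   -0.10   -0.05   -0.10]
  [ -0.05   -0.02   -0.05   -0.08    0.94   -0.05   -0.07   -0.09]
  [ -0.07   -0.03   -0.03   -0.09   -0.09    0.99   -0.08   -0.03]
  [ -0.03   -0.10   -0.07   -0.09   -0.06   -0.03    0.92   -0.02]
  [ -0.08   -0.01   -0.07   -0.05   -0.09   -0.05   -0.06    0.94]
Leontief inverse L = M⁻¹:
  [  1.0829    0.1203    0.0394    0.0618    0.1166    0.1019    0.1081    0.0847]
  [  0.0385    1.1101    0.0395    0.0462    0.0576    0.0405    0.1011    0.0302]
  [  0.1101    0.0602    1.1146    0.0855    0.1038    0.1209    0.0900    0.1025]
  [  0.0519    0.1478    0.0476    1.1138    0.1404    0.1408    0.1097    0.1461]
  [  0.0907    0.0664    0.0877    0.1306    1.1187    0.0953    0.1243    0.1378]
  [  0.1030    0.0773    0.0618    0.1356    0.1412    1.0525    0.1298    0.0745]
  [  0.0649    0.1517    0.1051    0.1376    0.1125    0.0733    1.1339    0.0636]
  [  0.1218    0.0545    0.1077    0.0999    0.1475    0.0954    0.1140    1.1080]
Total output x = L · d:
  x_0 = 1.0829·93 + 0.1203·22 + 0.0394·74 + 0.0618·96 + 0.1166·15 + 0.1019·96 + 0.1081·61 + 0.0847·48 = 134.3905
  x_1 = 0.0385·93 + 1.1101·22 + 0.0395·74 + 0.0462·96 + 0.0576·15 + 0.0405·96 + 0.1011·61 + 0.0302·48 = 47.7284
  x_2 = 0.1101·93 + 0.0602·22 + 1.1146·74 + 0.0855·96 + 0.1038·15 + 0.1209·96 + 0.0900·61 + 0.1025·48 = 125.8233
  x_3 = 0.0519·93 + 0.1478·22 + 0.0476·74 + 1.1138·96 + 0.1404·15 + 0.1408·96 + 0.1097·61 + 0.1461·48 = 147.8460
  x_4 = 0.0907·93 + 0.0664·22 + 0.0877·74 + 0.1306·96 + 1.1187·15 + 0.0953·96 + 0.1243·61 + 0.1378·48 = 69.0463
  x_5 = 0.1030·93 + 0.0773·22 + 0.0618·74 + 0.1356·96 + 0.1412·15 + 1.0525·96 + 0.1298·61 + 0.0745·48 = 143.5214
  x_6 = 0.0649·93 + 0.1517·22 + 0.1051·74 + 0.1376·96 + 0.1125·15 + 0.0733·96 + 1.1339·61 + 0.0636·48 = 111.3028
  x_7 = 0.1218·93 + 0.0545·22 + 0.1077·74 + 0.0999·96 + 0.1475·15 + 0.0954·96 + 0.1140·61 + 1.1080·48 = 101.5924
Output multipliers (column sums of L):
  Services: 1.6638
  Manufacturing: 1.7883
  Chemicals: 1.6034
  Energy: 1.8111
  Construction: 1.9382
  Healthcare: 1.7204
  Agriculture: 1.9107
  Transport: 1.7475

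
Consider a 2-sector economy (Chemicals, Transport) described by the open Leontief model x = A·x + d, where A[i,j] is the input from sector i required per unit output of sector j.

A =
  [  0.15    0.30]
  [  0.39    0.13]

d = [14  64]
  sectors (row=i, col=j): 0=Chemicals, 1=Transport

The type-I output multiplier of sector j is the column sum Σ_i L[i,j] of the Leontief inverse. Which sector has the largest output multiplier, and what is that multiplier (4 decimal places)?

Chemicals (2.0241)

Form M = I − A:
  [  0.85   -0.30]
  [ -0.39    0.87]
Leontief inverse L = M⁻¹:
  [  1.3976    0.4819]
  [  0.6265    1.3655]
Total output x = L · d:
  x_0 = 1.3976·14 + 0.4819·64 = 50.4096
  x_1 = 0.6265·14 + 1.3655·64 = 96.1606
Output multipliers (column sums of L):
  Chemicals: 2.0241
  Transport: 1.8474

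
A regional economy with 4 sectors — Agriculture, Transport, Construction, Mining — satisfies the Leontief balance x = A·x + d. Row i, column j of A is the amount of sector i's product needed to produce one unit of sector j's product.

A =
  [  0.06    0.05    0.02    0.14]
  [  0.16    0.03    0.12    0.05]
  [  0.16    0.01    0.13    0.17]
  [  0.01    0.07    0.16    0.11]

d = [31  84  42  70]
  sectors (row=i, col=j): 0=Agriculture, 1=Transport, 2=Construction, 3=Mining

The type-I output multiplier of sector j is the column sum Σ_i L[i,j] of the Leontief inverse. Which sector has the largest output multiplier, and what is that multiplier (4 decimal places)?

Mining (1.7649)

Form M = I − A:
  [  0.94   -0.05   -0.02   -0.14]
  [ -0.16    0.97   -0.12   -0.05]
  [ -0.16   -0.01    0.87   -0.17]
  [ -0.01   -0.07   -0.16    0.89]
Leontief inverse L = M⁻¹:
  [  1.0897    0.0705    0.0695    0.1886]
  [  0.2099    1.0526    0.1730    0.1252]
  [  0.2160    0.0429    1.2095    0.2674]
  [  0.0676    0.0913    0.2318    1.1836]
Total output x = L · d:
  x_0 = 1.0897·31 + 0.0705·84 + 0.0695·42 + 0.1886·70 = 55.8233
  x_1 = 0.2099·31 + 1.0526·84 + 0.1730·42 + 0.1252·70 = 110.9563
  x_2 = 0.2160·31 + 0.0429·84 + 1.2095·42 + 0.2674·70 = 79.8180
  x_3 = 0.0676·31 + 0.0913·84 + 0.2318·42 + 1.1836·70 = 102.3551
Output multipliers (column sums of L):
  Agriculture: 1.5832
  Transport: 1.2573
  Construction: 1.6838
  Mining: 1.7649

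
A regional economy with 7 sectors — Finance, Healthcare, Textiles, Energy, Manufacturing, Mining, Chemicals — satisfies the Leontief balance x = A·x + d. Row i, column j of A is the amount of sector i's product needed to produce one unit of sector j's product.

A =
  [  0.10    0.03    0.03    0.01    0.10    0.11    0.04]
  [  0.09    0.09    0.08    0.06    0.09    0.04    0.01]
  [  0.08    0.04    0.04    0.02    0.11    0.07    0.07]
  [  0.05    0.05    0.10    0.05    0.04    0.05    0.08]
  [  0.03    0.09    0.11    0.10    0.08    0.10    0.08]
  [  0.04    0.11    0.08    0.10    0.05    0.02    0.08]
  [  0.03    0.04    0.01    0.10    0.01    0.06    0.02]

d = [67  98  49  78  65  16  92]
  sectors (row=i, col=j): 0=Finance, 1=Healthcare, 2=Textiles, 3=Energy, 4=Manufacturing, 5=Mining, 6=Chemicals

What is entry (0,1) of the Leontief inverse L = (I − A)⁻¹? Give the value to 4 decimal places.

L[0,1] = 0.0832

Form M = I − A:
  [  0.90   -0.03   -0.03   -0.01   -0.10   -0.11   -0.04]
  [ -0.09    0.91   -0.08   -0.06   -0.09   -0.04   -0.01]
  [ -0.08   -0.04    0.96   -0.02   -0.11   -0.07   -0.07]
  [ -0.05   -0.05   -0.10    0.95   -0.04   -0.05   -0.08]
  [ -0.03   -0.09   -0.11   -0.10    0.92   -0.10   -0.08]
  [ -0.04   -0.11   -0.08   -0.10   -0.05    0.98   -0.08]
  [ -0.03   -0.04   -0.01   -0.10   -0.01   -0.06    0.98]
Leontief inverse L = M⁻¹:
  [  1.1452    0.0832    0.0812    0.0612    0.1547    0.1618    0.0842]
  [  0.1443    1.1453    0.1378    0.1093    0.1549    0.0977    0.0570]
  [  0.1249    0.0921    1.0910    0.0723    0.1641    0.1231    0.1133]
  [  0.0947    0.0957    0.1448    1.0952    0.0912    0.0974    0.1200]
  [  0.0918    0.1602    0.1809    0.1681    1.1520    0.1644    0.1395]
  [  0.0922    0.1633    0.1355    0.1516    0.1085    1.0735    0.1240]
  [  0.0585    0.0716    0.0442    0.1298    0.0404    0.0875    1.0477]
Total output x = L · d:
  x_0 = 1.1452·67 + 0.0832·98 + 0.0812·49 + 0.0612·78 + 0.1547·65 + 0.1618·16 + 0.0842·92 = 114.0324
  x_1 = 0.1443·67 + 1.1453·98 + 0.1378·49 + 0.1093·78 + 0.1549·65 + 0.0977·16 + 0.0570·92 = 154.0618
  x_2 = 0.1249·67 + 0.0921·98 + 1.0910·49 + 0.0723·78 + 0.1641·65 + 0.1231·16 + 0.1133·92 = 99.5557
  x_3 = 0.0947·67 + 0.0957·98 + 0.1448·49 + 1.0952·78 + 0.0912·65 + 0.0974·16 + 0.1200·92 = 126.7711
  x_4 = 0.0918·67 + 0.1602·98 + 0.1809·49 + 0.1681·78 + 1.1520·65 + 0.1644·16 + 0.1395·92 = 134.1675
  x_5 = 0.0922·67 + 0.1633·98 + 0.1355·49 + 0.1516·78 + 0.1085·65 + 1.0735·16 + 0.1240·92 = 76.2753
  x_6 = 0.0585·67 + 0.0716·98 + 0.0442·49 + 0.1298·78 + 0.0404·65 + 0.0875·16 + 1.0477·92 = 123.6472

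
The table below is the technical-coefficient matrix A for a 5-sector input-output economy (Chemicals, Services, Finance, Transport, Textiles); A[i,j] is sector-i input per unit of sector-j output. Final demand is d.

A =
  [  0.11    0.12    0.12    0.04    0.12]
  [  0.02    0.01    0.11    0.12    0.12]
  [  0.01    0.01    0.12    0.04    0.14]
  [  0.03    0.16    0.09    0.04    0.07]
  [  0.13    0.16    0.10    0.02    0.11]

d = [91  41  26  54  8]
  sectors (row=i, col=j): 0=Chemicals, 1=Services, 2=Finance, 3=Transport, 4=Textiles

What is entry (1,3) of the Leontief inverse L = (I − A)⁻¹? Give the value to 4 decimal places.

Form M = I − A:
  [  0.89   -0.12   -0.12   -0.04   -0.12]
  [ -0.02    0.99   -0.11   -0.12   -0.12]
  [ -0.01   -0.01    0.88   -0.04   -0.14]
  [ -0.03   -0.16   -0.09    0.96   -0.07]
  [ -0.13   -0.16   -0.10   -0.02    0.89]
Leontief inverse L = M⁻¹:
  [  1.1661    0.1938    0.2176    0.0866    0.2244]
  [  0.0593    1.0742    0.1794    0.1482    0.1927]
  [  0.0467    0.0609    1.1801    0.0630    0.2051]
  [  0.0644    0.2078    0.1619    1.0801    0.1471]
  [  0.1877    0.2329    0.2003    0.0706    1.2174]
Total output x = L · d:
  x_0 = 1.1661·91 + 0.1938·41 + 0.2176·26 + 0.0866·54 + 0.2244·8 = 126.1859
  x_1 = 0.0593·91 + 1.0742·41 + 0.1794·26 + 0.1482·54 + 0.1927·8 = 63.6504
  x_2 = 0.0467·91 + 0.0609·41 + 1.1801·26 + 0.0630·54 + 0.2051·8 = 42.4736
  x_3 = 0.0644·91 + 0.2078·41 + 0.1619·26 + 1.0801·54 + 0.1471·8 = 78.0933
  x_4 = 0.1877·91 + 0.2329·41 + 0.2003·26 + 0.0706·54 + 1.2174·8 = 45.3904

L[1,3] = 0.1482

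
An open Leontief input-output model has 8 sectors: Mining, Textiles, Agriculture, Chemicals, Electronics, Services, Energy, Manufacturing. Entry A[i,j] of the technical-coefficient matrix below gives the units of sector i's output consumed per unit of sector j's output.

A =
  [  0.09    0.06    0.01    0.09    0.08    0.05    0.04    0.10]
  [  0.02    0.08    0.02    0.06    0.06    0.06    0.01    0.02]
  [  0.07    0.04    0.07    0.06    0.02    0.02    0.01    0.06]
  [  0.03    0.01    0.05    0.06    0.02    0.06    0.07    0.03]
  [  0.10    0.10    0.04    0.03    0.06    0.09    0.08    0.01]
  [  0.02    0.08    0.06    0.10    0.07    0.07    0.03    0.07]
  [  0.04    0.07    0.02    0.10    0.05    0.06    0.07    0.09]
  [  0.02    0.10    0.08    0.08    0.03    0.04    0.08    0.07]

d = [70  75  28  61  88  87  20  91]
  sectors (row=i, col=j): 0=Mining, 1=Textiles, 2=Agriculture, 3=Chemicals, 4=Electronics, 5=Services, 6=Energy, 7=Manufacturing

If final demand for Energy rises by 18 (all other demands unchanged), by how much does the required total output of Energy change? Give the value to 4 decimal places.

20.0939

Form M = I − A:
  [  0.91   -0.06   -0.01   -0.09   -0.08   -0.05   -0.04   -0.10]
  [ -0.02    0.92   -0.02   -0.06   -0.06   -0.06   -0.01   -0.02]
  [ -0.07   -0.04    0.93   -0.06   -0.02   -0.02   -0.01   -0.06]
  [ -0.03   -0.01   -0.05    0.94   -0.02   -0.06   -0.07   -0.03]
  [ -0.10   -0.10   -0.04   -0.03    0.94   -0.09   -0.08   -0.01]
  [ -0.02   -0.08   -0.06   -0.10   -0.07    0.93   -0.03   -0.07]
  [ -0.04   -0.07   -0.02   -0.10   -0.05   -0.06    0.93   -0.09]
  [ -0.02   -0.10   -0.08   -0.08   -0.03   -0.04   -0.08    0.93]
Leontief inverse L = M⁻¹:
  [  1.1341    0.1239    0.0504    0.1573    0.1262    0.1047    0.0897    0.1509]
  [  0.0458    1.1188    0.0447    0.0995    0.0889    0.0950    0.0367    0.0467]
  [  0.0998    0.0784    1.0980    0.1039    0.0480    0.0520    0.0387    0.0948]
  [  0.0564    0.0468    0.0767    1.1046    0.0472    0.0927    0.0995    0.0648]
  [  0.1444    0.1628    0.0752    0.0979    1.1093    0.1440    0.1215    0.0616]
  [  0.0585    0.1371    0.1005    0.1608    0.1102    1.1200    0.0725    0.1134]
  [  0.0774    0.1290    0.0594    0.1647    0.0916    0.1112    1.1163    0.1376]
  [  0.0566    0.1560    0.1188    0.1423    0.0689    0.0873    0.1208    1.1160]
Total output x = L · d:
  x_0 = 1.1341·70 + 0.1239·75 + 0.0504·28 + 0.1573·61 + 0.1262·88 + 0.1047·87 + 0.0897·20 + 0.1509·91 = 135.4239
  x_1 = 0.0458·70 + 1.1188·75 + 0.0447·28 + 0.0995·61 + 0.0889·88 + 0.0950·87 + 0.0367·20 + 0.0467·91 = 115.5052
  x_2 = 0.0998·70 + 0.0784·75 + 1.0980·28 + 0.1039·61 + 0.0480·88 + 0.0520·87 + 0.0387·20 + 0.0948·91 = 68.0928
  x_3 = 0.0564·70 + 0.0468·75 + 0.0767·28 + 1.1046·61 + 0.0472·88 + 0.0927·87 + 0.0995·20 + 0.0648·91 = 97.0900
  x_4 = 0.1444·70 + 0.1628·75 + 0.0752·28 + 0.0979·61 + 1.1093·88 + 0.1440·87 + 0.1215·20 + 0.0616·91 = 148.5801
  x_5 = 0.0585·70 + 0.1371·75 + 0.1005·28 + 0.1608·61 + 0.1102·88 + 1.1200·87 + 0.0725·20 + 0.1134·91 = 145.9097
  x_6 = 0.0774·70 + 0.1290·75 + 0.0594·28 + 0.1647·61 + 0.0916·88 + 0.1112·87 + 1.1163·20 + 0.1376·91 = 79.3901
  x_7 = 0.0566·70 + 0.1560·75 + 0.1188·28 + 0.1423·61 + 0.0689·88 + 0.0873·87 + 0.1208·20 + 1.1160·91 = 145.2888
Δx_6 = L[6,6] · Δd_6 = 1.1163 · 18 = 20.0939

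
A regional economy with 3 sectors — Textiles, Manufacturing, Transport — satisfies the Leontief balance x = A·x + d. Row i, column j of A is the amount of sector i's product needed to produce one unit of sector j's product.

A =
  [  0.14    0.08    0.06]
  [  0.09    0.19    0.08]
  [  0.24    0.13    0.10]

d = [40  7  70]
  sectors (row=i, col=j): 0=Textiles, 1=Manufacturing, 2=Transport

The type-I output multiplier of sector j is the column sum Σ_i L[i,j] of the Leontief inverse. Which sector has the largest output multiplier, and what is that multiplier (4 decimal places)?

Textiles (1.7150)

Form M = I − A:
  [  0.86   -0.08   -0.06]
  [ -0.09    0.81   -0.08]
  [ -0.24   -0.13    0.90]
Leontief inverse L = M⁻¹:
  [  1.2024    0.1335    0.0920]
  [  0.1677    1.2711    0.1242]
  [  0.3449    0.2192    1.1536]
Total output x = L · d:
  x_0 = 1.2024·40 + 0.1335·7 + 0.0920·70 = 55.4749
  x_1 = 0.1677·40 + 1.2711·7 + 0.1242·70 = 24.2953
  x_2 = 0.3449·40 + 0.2192·7 + 1.1536·70 = 96.0804
Output multipliers (column sums of L):
  Textiles: 1.7150
  Manufacturing: 1.6238
  Transport: 1.3698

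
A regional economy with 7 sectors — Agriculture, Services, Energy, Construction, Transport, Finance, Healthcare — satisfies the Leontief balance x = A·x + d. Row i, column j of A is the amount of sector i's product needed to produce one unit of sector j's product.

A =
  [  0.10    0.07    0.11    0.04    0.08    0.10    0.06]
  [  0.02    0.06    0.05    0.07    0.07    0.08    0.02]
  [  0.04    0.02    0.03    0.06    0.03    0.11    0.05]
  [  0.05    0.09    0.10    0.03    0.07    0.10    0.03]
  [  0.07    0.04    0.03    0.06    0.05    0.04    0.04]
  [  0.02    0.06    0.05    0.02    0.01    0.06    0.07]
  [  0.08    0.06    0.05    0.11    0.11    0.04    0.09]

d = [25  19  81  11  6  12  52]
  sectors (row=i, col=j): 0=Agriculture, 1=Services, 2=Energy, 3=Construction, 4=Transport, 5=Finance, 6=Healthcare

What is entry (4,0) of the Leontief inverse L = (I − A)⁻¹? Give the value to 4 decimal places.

Form M = I − A:
  [  0.90   -0.07   -0.11   -0.04   -0.08   -0.10   -0.06]
  [ -0.02    0.94   -0.05   -0.07   -0.07   -0.08   -0.02]
  [ -0.04   -0.02    0.97   -0.06   -0.03   -0.11   -0.05]
  [ -0.05   -0.09   -0.10    0.97   -0.07   -0.10   -0.03]
  [ -0.07   -0.04   -0.03   -0.06    0.95   -0.04   -0.04]
  [ -0.02   -0.06   -0.05   -0.02   -0.01    0.94   -0.07]
  [ -0.08   -0.06   -0.05   -0.11   -0.11   -0.04    0.91]
Leontief inverse L = M⁻¹:
  [  1.1500    0.1214    0.1646    0.0905    0.1321    0.1718    0.1095]
  [  0.0488    1.0944    0.0845    0.1007    0.1019    0.1254    0.0493]
  [  0.0688    0.0538    1.0646    0.0887    0.0609    0.1520    0.0815]
  [  0.0869    0.1312    0.1421    1.0706    0.1100    0.1585    0.0687]
  [  0.1019    0.0735    0.0660    0.0902    1.0842    0.0835    0.0690]
  [  0.0441    0.0874    0.0772    0.0489    0.0389    1.0960    0.0967]
  [  0.1329    0.1144    0.1071    0.1619    0.1677    0.1092    1.1372]
Total output x = L · d:
  x_0 = 1.1500·25 + 0.1214·19 + 0.1646·81 + 0.0905·11 + 0.1321·6 + 0.1718·12 + 0.1095·52 = 53.9346
  x_1 = 0.0488·25 + 1.0944·19 + 0.0845·81 + 0.1007·11 + 0.1019·6 + 0.1254·12 + 0.0493·52 = 34.6445
  x_2 = 0.0688·25 + 0.0538·19 + 1.0646·81 + 0.0887·11 + 0.0609·6 + 0.1520·12 + 0.0815·52 = 96.3748
  x_3 = 0.0869·25 + 0.1312·19 + 0.1421·81 + 1.0706·11 + 0.1100·6 + 0.1585·12 + 0.0687·52 = 34.0904
  x_4 = 0.1019·25 + 0.0735·19 + 0.0660·81 + 0.0902·11 + 1.0842·6 + 0.0835·12 + 0.0690·52 = 21.3816
  x_5 = 0.0441·25 + 0.0874·19 + 0.0772·81 + 0.0489·11 + 0.0389·6 + 1.0960·12 + 0.0967·52 = 27.9677
  x_6 = 0.1329·25 + 0.1144·19 + 0.1071·81 + 0.1619·11 + 0.1677·6 + 0.1092·12 + 1.1372·52 = 77.3987

L[4,0] = 0.1019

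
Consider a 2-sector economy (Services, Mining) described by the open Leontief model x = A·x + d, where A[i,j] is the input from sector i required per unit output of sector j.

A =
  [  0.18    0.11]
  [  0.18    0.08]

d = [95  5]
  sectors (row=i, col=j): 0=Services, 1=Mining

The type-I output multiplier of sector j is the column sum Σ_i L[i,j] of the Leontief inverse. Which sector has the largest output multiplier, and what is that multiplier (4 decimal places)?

Services (1.4974)

Form M = I − A:
  [  0.82   -0.11]
  [ -0.18    0.92]
Leontief inverse L = M⁻¹:
  [  1.2524    0.1497]
  [  0.2450    1.1163]
Total output x = L · d:
  x_0 = 1.2524·95 + 0.1497·5 = 119.7250
  x_1 = 0.2450·95 + 1.1163·5 = 28.8592
Output multipliers (column sums of L):
  Services: 1.4974
  Mining: 1.2660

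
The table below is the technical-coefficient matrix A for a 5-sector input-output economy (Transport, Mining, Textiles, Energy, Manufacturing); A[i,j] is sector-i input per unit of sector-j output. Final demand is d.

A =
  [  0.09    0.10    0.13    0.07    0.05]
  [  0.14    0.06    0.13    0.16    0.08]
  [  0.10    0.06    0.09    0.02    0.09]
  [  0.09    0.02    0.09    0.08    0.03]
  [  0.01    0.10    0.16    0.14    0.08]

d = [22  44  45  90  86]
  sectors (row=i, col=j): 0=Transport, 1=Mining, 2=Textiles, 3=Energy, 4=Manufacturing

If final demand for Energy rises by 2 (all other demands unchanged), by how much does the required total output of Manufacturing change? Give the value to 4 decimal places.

Form M = I − A:
  [  0.91   -0.10   -0.13   -0.07   -0.05]
  [ -0.14    0.94   -0.13   -0.16   -0.08]
  [ -0.10   -0.06    0.91   -0.02   -0.09]
  [ -0.09   -0.02   -0.09    0.92   -0.03]
  [ -0.01   -0.10   -0.16   -0.14    0.92]
Leontief inverse L = M⁻¹:
  [  1.1606    0.1512    0.2187    0.1349    0.1020]
  [  0.2245    1.1232    0.2410    0.2392    0.1412]
  [  0.1537    0.1068    1.1672    0.0761    0.1343]
  [  0.1362    0.0546    0.1491    1.1197    0.0632]
  [  0.0845    0.1506    0.2543    0.2111    1.1364]
Total output x = L · d:
  x_0 = 1.1606·22 + 0.1512·44 + 0.2187·45 + 0.1349·90 + 0.1020·86 = 62.9372
  x_1 = 0.2245·22 + 1.1232·44 + 0.2410·45 + 0.2392·90 + 0.1412·86 = 98.8771
  x_2 = 0.1537·22 + 0.1068·44 + 1.1672·45 + 0.0761·90 + 0.1343·86 = 79.0017
  x_3 = 0.1362·22 + 0.0546·44 + 0.1491·45 + 1.1197·90 + 0.0632·86 = 118.3170
  x_4 = 0.0845·22 + 0.1506·44 + 0.2543·45 + 0.2111·90 + 1.1364·86 = 136.6541
Δx_4 = L[4,3] · Δd_3 = 0.2111 · 2 = 0.4222

0.4222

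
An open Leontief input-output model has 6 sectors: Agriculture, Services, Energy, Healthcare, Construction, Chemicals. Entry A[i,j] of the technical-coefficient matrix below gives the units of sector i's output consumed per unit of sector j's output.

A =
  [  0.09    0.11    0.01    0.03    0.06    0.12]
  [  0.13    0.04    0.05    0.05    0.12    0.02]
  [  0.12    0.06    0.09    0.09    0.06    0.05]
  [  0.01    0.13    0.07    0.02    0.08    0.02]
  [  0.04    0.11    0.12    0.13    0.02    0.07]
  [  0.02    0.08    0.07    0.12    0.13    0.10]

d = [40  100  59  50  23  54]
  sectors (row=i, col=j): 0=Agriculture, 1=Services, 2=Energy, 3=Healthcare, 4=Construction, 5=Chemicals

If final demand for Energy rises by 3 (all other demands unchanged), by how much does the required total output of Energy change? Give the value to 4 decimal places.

3.4311

Form M = I − A:
  [  0.91   -0.11   -0.01   -0.03   -0.06   -0.12]
  [ -0.13    0.96   -0.05   -0.05   -0.12   -0.02]
  [ -0.12   -0.06    0.91   -0.09   -0.06   -0.05]
  [ -0.01   -0.13   -0.07    0.98   -0.08   -0.02]
  [ -0.04   -0.11   -0.12   -0.13    0.98   -0.07]
  [ -0.02   -0.08   -0.07   -0.12   -0.13    0.90]
Leontief inverse L = M⁻¹:
  [  1.1418    0.1747    0.0584    0.0867    0.1246    0.1710]
  [  0.1814    1.1078    0.0986    0.1023    0.1704    0.0698]
  [  0.1793    0.1346    1.1437    0.1464    0.1231    0.1033]
  [  0.0585    0.1766    0.1128    1.0646    0.1258    0.0514]
  [  0.1023    0.1830    0.1784    0.1878    1.0908    0.1166]
  [  0.0780    0.1628    0.1398    0.1915    0.2018    1.1529]
Total output x = L · d:
  x_0 = 1.1418·40 + 0.1747·100 + 0.0584·59 + 0.0867·50 + 0.1246·23 + 0.1710·54 = 83.0256
  x_1 = 0.1814·40 + 1.1078·100 + 0.0986·59 + 0.1023·50 + 0.1704·23 + 0.0698·54 = 136.6551
  x_2 = 0.1793·40 + 0.1346·100 + 1.1437·59 + 0.1464·50 + 0.1231·23 + 0.1033·54 = 103.8352
  x_3 = 0.0585·40 + 0.1766·100 + 0.1128·59 + 1.0646·50 + 0.1258·23 + 0.0514·54 = 85.5532
  x_4 = 0.1023·40 + 0.1830·100 + 0.1784·59 + 0.1878·50 + 1.0908·23 + 0.1166·54 = 73.6976
  x_5 = 0.0780·40 + 0.1628·100 + 0.1398·59 + 0.1915·50 + 0.2018·23 + 1.1529·54 = 104.1205
Δx_2 = L[2,2] · Δd_2 = 1.1437 · 3 = 3.4311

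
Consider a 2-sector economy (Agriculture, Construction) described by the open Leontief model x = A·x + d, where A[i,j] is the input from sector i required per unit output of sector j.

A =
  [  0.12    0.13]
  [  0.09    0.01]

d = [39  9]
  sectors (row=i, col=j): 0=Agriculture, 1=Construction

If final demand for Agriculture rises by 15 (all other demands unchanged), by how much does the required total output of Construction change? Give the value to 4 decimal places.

Form M = I − A:
  [  0.88   -0.13]
  [ -0.09    0.99]
Leontief inverse L = M⁻¹:
  [  1.1518    0.1513]
  [  0.1047    1.0239]
Total output x = L · d:
  x_0 = 1.1518·39 + 0.1513·9 = 46.2827
  x_1 = 0.1047·39 + 1.0239·9 = 13.2984
Δx_1 = L[1,0] · Δd_0 = 0.1047 · 15 = 1.5707

1.5707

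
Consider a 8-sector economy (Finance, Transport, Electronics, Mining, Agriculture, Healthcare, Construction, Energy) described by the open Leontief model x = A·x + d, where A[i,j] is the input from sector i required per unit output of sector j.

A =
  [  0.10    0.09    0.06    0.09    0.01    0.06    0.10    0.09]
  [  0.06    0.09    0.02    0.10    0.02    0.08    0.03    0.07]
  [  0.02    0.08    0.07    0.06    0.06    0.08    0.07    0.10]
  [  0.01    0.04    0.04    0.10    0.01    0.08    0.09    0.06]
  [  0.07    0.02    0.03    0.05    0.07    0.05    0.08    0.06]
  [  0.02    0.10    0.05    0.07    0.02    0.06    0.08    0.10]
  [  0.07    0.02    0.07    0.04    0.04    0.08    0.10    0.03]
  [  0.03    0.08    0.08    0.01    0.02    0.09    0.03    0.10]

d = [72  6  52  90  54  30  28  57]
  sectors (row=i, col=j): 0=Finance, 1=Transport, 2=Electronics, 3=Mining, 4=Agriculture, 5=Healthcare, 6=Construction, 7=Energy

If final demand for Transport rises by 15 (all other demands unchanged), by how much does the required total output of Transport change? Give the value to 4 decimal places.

17.2955

Form M = I − A:
  [  0.90   -0.09   -0.06   -0.09   -0.01   -0.06   -0.10   -0.09]
  [ -0.06    0.91   -0.02   -0.10   -0.02   -0.08   -0.03   -0.07]
  [ -0.02   -0.08    0.93   -0.06   -0.06   -0.08   -0.07   -0.10]
  [ -0.01   -0.04   -0.04    0.90   -0.01   -0.08   -0.09   -0.06]
  [ -0.07   -0.02   -0.03   -0.05    0.93   -0.05   -0.08   -0.06]
  [ -0.02   -0.10   -0.05   -0.07   -0.02    0.94   -0.08   -0.10]
  [ -0.07   -0.02   -0.07   -0.04   -0.04   -0.08    0.90   -0.03]
  [ -0.03   -0.08   -0.08   -0.01   -0.02   -0.09   -0.03    0.90]
Leontief inverse L = M⁻¹:
  [  1.1536    0.1691    0.1236    0.1662    0.0407    0.1475    0.1827    0.1785]
  [  0.0985    1.1530    0.0664    0.1618    0.0420    0.1473    0.0922    0.1399]
  [  0.0637    0.1487    1.1252    0.1234    0.0911    0.1569    0.1399    0.1794]
  [  0.0421    0.0924    0.0845    1.1520    0.0323    0.1417    0.1490    0.1205]
  [  0.1103    0.0720    0.0754    0.1011    1.0950    0.1102    0.1418    0.1217]
  [  0.0603    0.1643    0.1010    0.1300    0.0463    1.1325    0.1436    0.1724]
  [  0.1112    0.0770    0.1189    0.0954    0.0669    0.1439    1.1668    0.0960]
  [  0.0655    0.1430    0.1267    0.0621    0.0447    0.1540    0.0848    1.1699]
Total output x = L · d:
  x_0 = 1.1536·72 + 0.1691·6 + 0.1236·52 + 0.1662·90 + 0.0407·54 + 0.1475·30 + 0.1827·28 + 0.1785·57 = 127.3681
  x_1 = 0.0985·72 + 1.1530·6 + 0.0664·52 + 0.1618·90 + 0.0420·54 + 0.1473·30 + 0.0922·28 + 0.1399·57 = 49.2763
  x_2 = 0.0637·72 + 0.1487·6 + 1.1252·52 + 0.1234·90 + 0.0911·54 + 0.1569·30 + 0.1399·28 + 0.1794·57 = 98.8619
  x_3 = 0.0421·72 + 0.0924·6 + 0.0845·52 + 1.1520·90 + 0.0323·54 + 0.1417·30 + 0.1490·28 + 0.1205·57 = 128.6943
  x_4 = 0.1103·72 + 0.0720·6 + 0.0754·52 + 0.1011·90 + 1.0950·54 + 0.1102·30 + 0.1418·28 + 0.1217·57 = 94.7405
  x_5 = 0.0603·72 + 0.1643·6 + 0.1010·52 + 0.1300·90 + 0.0463·54 + 1.1325·30 + 0.1436·28 + 0.1724·57 = 72.6085
  x_6 = 0.1112·72 + 0.0770·6 + 0.1189·52 + 0.0954·90 + 0.0669·54 + 0.1439·30 + 1.1668·28 + 0.0960·57 = 69.3148
  x_7 = 0.0655·72 + 0.1430·6 + 0.1267·52 + 0.0621·90 + 0.0447·54 + 0.1540·30 + 0.0848·28 + 1.1699·57 = 93.8534
Δx_1 = L[1,1] · Δd_1 = 1.1530 · 15 = 17.2955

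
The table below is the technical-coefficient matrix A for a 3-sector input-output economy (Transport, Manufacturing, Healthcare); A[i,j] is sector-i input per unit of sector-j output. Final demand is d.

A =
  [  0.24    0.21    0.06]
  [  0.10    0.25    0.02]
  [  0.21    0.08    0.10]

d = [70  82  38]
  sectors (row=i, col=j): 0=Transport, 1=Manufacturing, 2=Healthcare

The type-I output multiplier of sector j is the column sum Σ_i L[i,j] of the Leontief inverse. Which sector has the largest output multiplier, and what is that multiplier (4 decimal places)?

Form M = I − A:
  [  0.76   -0.21   -0.06]
  [ -0.10    0.75   -0.02]
  [ -0.21   -0.08    0.90]
Leontief inverse L = M⁻¹:
  [  1.3969    0.4020    0.1021]
  [  0.1954    1.3927    0.0440]
  [  0.3433    0.2176    1.1388]
Total output x = L · d:
  x_0 = 1.3969·70 + 0.4020·82 + 0.1021·38 = 134.6255
  x_1 = 0.1954·70 + 1.3927·82 + 0.0440·38 = 129.5541
  x_2 = 0.3433·70 + 0.2176·82 + 1.1388·38 = 85.1508
Output multipliers (column sums of L):
  Transport: 1.9356
  Manufacturing: 2.0124
  Healthcare: 1.2849

Manufacturing (2.0124)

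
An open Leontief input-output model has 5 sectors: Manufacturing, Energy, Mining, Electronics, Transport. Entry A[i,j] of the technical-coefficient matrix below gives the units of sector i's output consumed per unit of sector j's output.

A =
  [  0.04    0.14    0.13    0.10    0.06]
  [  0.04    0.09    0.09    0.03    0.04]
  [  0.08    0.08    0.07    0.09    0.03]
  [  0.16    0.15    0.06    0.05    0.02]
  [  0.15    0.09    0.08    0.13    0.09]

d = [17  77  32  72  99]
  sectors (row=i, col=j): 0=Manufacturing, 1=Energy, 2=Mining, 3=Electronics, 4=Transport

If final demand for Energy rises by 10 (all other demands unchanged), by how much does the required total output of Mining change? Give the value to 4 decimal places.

1.4571

Form M = I − A:
  [  0.96   -0.14   -0.13   -0.10   -0.06]
  [ -0.04    0.91   -0.09   -0.03   -0.04]
  [ -0.08   -0.08    0.93   -0.09   -0.03]
  [ -0.16   -0.15   -0.06    0.95   -0.02]
  [ -0.15   -0.09   -0.08   -0.13    0.91]
Leontief inverse L = M⁻¹:
  [  1.1073    0.2221    0.1942    0.1546    0.0926]
  [  0.0787    1.1392    0.1307    0.0650    0.0610]
  [  0.1300    0.1457    1.1208    0.1320    0.0548]
  [  0.2120    0.2306    0.1275    1.1015    0.0525]
  [  0.2320    0.1950    0.1617    0.2009    1.1325]
Total output x = L · d:
  x_0 = 1.1073·17 + 0.2221·77 + 0.1942·32 + 0.1546·72 + 0.0926·99 = 62.4396
  x_1 = 0.0787·17 + 1.1392·77 + 0.1307·32 + 0.0650·72 + 0.0610·99 = 103.9616
  x_2 = 0.1300·17 + 0.1457·77 + 1.1208·32 + 0.1320·72 + 0.0548·99 = 64.2249
  x_3 = 0.2120·17 + 0.2306·77 + 0.1275·32 + 1.1015·72 + 0.0525·99 = 109.9499
  x_4 = 0.2320·17 + 0.1950·77 + 0.1617·32 + 0.2009·72 + 1.1325·99 = 150.7186
Δx_2 = L[2,1] · Δd_1 = 0.1457 · 10 = 1.4571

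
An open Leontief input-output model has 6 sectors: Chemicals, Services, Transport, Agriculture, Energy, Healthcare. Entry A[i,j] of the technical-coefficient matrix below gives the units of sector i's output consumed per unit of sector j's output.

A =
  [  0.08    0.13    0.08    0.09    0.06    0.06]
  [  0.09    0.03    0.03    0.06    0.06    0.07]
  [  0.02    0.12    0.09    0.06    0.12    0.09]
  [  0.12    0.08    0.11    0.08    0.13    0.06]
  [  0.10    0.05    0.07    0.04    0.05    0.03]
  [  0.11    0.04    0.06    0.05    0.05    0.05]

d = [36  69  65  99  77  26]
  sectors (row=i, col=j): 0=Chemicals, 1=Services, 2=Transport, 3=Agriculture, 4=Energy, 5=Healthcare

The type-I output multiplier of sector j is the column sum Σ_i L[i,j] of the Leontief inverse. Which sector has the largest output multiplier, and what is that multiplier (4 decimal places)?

Chemicals (1.9159)

Form M = I − A:
  [  0.92   -0.13   -0.08   -0.09   -0.06   -0.06]
  [ -0.09    0.97   -0.03   -0.06   -0.06   -0.07]
  [ -0.02   -0.12    0.91   -0.06   -0.12   -0.09]
  [ -0.12   -0.08   -0.11    0.92   -0.13   -0.06]
  [ -0.10   -0.05   -0.07   -0.04    0.95   -0.03]
  [ -0.11   -0.04   -0.06   -0.05   -0.05    0.95]
Leontief inverse L = M⁻¹:
  [  1.1562    0.1962    0.1434    0.1471    0.1297    0.1145]
  [  0.1441    1.0776    0.0753    0.0996    0.1058    0.1053]
  [  0.0941    0.1795    1.1501    0.1116    0.1853    0.1410]
  [  0.2066    0.1610    0.1861    1.1455    0.2099    0.1215]
  [  0.1501    0.1003    0.1151    0.0801    1.0975    0.0675]
  [  0.1647    0.0932    0.1083    0.0928    0.1000    1.0892]
Total output x = L · d:
  x_0 = 1.1562·36 + 0.1962·69 + 0.1434·65 + 0.1471·99 + 0.1297·77 + 0.1145·26 = 92.0158
  x_1 = 0.1441·36 + 1.0776·69 + 0.0753·65 + 0.0996·99 + 0.1058·77 + 0.1053·26 = 105.1865
  x_2 = 0.0941·36 + 0.1795·69 + 1.1501·65 + 0.1116·99 + 0.1853·77 + 0.1410·26 = 119.5150
  x_3 = 0.2066·36 + 0.1610·69 + 0.1861·65 + 1.1455·99 + 0.2099·77 + 0.1215·26 = 163.3688
  x_4 = 0.1501·36 + 0.1003·69 + 0.1151·65 + 0.0801·99 + 1.0975·77 + 0.0675·26 = 113.9996
  x_5 = 0.1647·36 + 0.0932·69 + 0.1083·65 + 0.0928·99 + 0.1000·77 + 1.0892·26 = 64.5984
Output multipliers (column sums of L):
  Chemicals: 1.9159
  Services: 1.8078
  Transport: 1.7783
  Agriculture: 1.6768
  Energy: 1.8282
  Healthcare: 1.6389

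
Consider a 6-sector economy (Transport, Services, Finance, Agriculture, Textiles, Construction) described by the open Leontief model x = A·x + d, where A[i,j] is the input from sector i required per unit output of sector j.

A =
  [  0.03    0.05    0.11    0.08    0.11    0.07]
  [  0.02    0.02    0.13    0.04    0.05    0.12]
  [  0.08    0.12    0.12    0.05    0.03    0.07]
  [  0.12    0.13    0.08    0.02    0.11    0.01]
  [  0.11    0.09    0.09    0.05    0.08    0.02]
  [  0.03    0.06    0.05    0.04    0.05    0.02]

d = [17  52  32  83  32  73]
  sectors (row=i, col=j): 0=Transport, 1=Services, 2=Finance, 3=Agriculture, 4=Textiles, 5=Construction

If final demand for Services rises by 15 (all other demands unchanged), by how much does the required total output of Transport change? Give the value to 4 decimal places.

Form M = I − A:
  [  0.97   -0.05   -0.11   -0.08   -0.11   -0.07]
  [ -0.02    0.98   -0.13   -0.04   -0.05   -0.12]
  [ -0.08   -0.12    0.88   -0.05   -0.03   -0.07]
  [ -0.12   -0.13   -0.08    0.98   -0.11   -0.01]
  [ -0.11   -0.09   -0.09   -0.05    0.92   -0.02]
  [ -0.03   -0.06   -0.05   -0.04   -0.05    0.98]
Leontief inverse L = M⁻¹:
  [  1.0846    0.1149    0.1858    0.1154    0.1617    0.1093]
  [  0.0611    1.0734    0.1902    0.0692    0.0884    0.1519]
  [  0.1266    0.1801    1.2019    0.0880    0.0811    0.1195]
  [  0.1696    0.1888    0.1661    1.0614    0.1662    0.0613]
  [  0.1585    0.1487    0.1695    0.0882    1.1336    0.0657]
  [  0.0584    0.0937    0.0941    0.0601    0.0791    1.0450]
Total output x = L · d:
  x_0 = 1.0846·17 + 0.1149·52 + 0.1858·32 + 0.1154·83 + 0.1617·32 + 0.1093·73 = 53.0957
  x_1 = 0.0611·17 + 1.0734·52 + 0.1902·32 + 0.0692·83 + 0.0884·32 + 0.1519·73 = 82.6022
  x_2 = 0.1266·17 + 0.1801·52 + 1.2019·32 + 0.0880·83 + 0.0811·32 + 0.1195·73 = 68.6024
  x_3 = 0.1696·17 + 0.1888·52 + 0.1661·32 + 1.0614·83 + 0.1662·32 + 0.0613·73 = 115.9090
  x_4 = 0.1585·17 + 0.1487·52 + 0.1695·32 + 0.0882·83 + 1.1336·32 + 0.0657·73 = 64.2370
  x_5 = 0.0584·17 + 0.0937·52 + 0.0941·32 + 0.0601·83 + 0.0791·32 + 1.0450·73 = 92.6810
Δx_0 = L[0,1] · Δd_1 = 0.1149 · 15 = 1.7242

1.7242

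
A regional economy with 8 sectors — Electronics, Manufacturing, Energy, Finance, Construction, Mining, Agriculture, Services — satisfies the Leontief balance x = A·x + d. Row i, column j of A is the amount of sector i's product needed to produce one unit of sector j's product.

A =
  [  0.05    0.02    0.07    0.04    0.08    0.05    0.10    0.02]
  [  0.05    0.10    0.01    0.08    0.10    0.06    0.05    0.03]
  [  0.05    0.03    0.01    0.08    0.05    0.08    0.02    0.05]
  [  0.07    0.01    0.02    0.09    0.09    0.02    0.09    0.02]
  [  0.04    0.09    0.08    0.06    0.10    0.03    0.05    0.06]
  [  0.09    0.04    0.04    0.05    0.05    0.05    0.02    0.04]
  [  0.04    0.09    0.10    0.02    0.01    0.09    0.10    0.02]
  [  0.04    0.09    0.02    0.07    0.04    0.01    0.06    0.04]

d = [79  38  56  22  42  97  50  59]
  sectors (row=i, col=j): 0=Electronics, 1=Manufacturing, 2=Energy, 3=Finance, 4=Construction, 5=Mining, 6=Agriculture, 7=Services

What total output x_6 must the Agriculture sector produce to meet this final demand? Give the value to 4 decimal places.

Form M = I − A:
  [  0.95   -0.02   -0.07   -0.04   -0.08   -0.05   -0.10   -0.02]
  [ -0.05    0.90   -0.01   -0.08   -0.10   -0.06   -0.05   -0.03]
  [ -0.05   -0.03    0.99   -0.08   -0.05   -0.08   -0.02   -0.05]
  [ -0.07   -0.01   -0.02    0.91   -0.09   -0.02   -0.09   -0.02]
  [ -0.04   -0.09   -0.08   -0.06    0.90   -0.03   -0.05   -0.06]
  [ -0.09   -0.04   -0.04   -0.05   -0.05    0.95   -0.02   -0.04]
  [ -0.04   -0.09   -0.10   -0.02   -0.01   -0.09    0.90   -0.02]
  [ -0.04   -0.09   -0.02   -0.07   -0.04   -0.01   -0.06    0.96]
Leontief inverse L = M⁻¹:
  [  1.0901    0.0650    0.1093    0.0835    0.1273    0.0910    0.1477    0.0470]
  [  0.0965    1.1535    0.0501    0.1332    0.1623    0.1006    0.1045    0.0600]
  [  0.0868    0.0655    1.0389    0.1200    0.0946    0.1082    0.0608    0.0722]
  [  0.1083    0.0519    0.0597    1.1322    0.1386    0.0561    0.1414    0.0445]
  [  0.0869    0.1466    0.1194    0.1174    1.1629    0.0740    0.1046    0.0930]
  [  0.1262    0.0764    0.0706    0.0905    0.0963    1.0816    0.0625    0.0630]
  [  0.0854    0.1389    0.1361    0.0683    0.0599    0.1373    1.1478    0.0480]
  [  0.0744    0.1316    0.0495    0.1111    0.0858    0.0425    0.1043    1.0615]
Total output x = L · d:
  x_0 = 1.0901·79 + 0.0650·38 + 0.1093·56 + 0.0835·22 + 0.1273·42 + 0.0910·97 + 0.1477·50 + 0.0470·59 = 120.8790
  x_1 = 0.0965·79 + 1.1535·38 + 0.0501·56 + 0.1332·22 + 0.1623·42 + 0.1006·97 + 0.1045·50 + 0.0600·59 = 82.5257
  x_2 = 0.0868·79 + 0.0655·38 + 1.0389·56 + 0.1200·22 + 0.0946·42 + 0.1082·97 + 0.0608·50 + 0.0722·59 = 91.9361
  x_3 = 0.1083·79 + 0.0519·38 + 0.0597·56 + 1.1322·22 + 0.1386·42 + 0.0561·97 + 0.1414·50 + 0.0445·59 = 59.7355
  x_4 = 0.0869·79 + 0.1466·38 + 0.1194·56 + 0.1174·22 + 1.1629·42 + 0.0740·97 + 0.1046·50 + 0.0930·59 = 88.4442
  x_5 = 0.1262·79 + 0.0764·38 + 0.0706·56 + 0.0905·22 + 0.0963·42 + 1.0816·97 + 0.0625·50 + 0.0630·59 = 134.6076
  x_6 = 0.0854·79 + 0.1389·38 + 0.1361·56 + 0.0683·22 + 0.0599·42 + 0.1373·97 + 1.1478·50 + 0.0480·59 = 97.2036
  x_7 = 0.0744·79 + 0.1316·38 + 0.0495·56 + 0.1111·22 + 0.0858·42 + 0.0425·97 + 0.1043·50 + 1.0615·59 = 91.6654

97.2036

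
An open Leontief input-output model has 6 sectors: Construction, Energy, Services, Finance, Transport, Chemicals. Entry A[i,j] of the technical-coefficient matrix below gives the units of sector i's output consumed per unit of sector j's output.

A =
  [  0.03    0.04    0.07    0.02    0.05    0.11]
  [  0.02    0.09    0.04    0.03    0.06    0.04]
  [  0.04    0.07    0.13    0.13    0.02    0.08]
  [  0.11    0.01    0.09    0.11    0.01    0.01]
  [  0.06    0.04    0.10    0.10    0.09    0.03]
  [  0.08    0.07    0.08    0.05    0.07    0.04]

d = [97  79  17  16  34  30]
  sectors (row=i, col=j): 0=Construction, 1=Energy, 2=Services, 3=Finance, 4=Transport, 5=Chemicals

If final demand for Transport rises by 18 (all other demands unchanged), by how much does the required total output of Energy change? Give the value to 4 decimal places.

1.4943

Form M = I − A:
  [  0.97   -0.04   -0.07   -0.02   -0.05   -0.11]
  [ -0.02    0.91   -0.04   -0.03   -0.06   -0.04]
  [ -0.04   -0.07    0.87   -0.13   -0.02   -0.08]
  [ -0.11   -0.01   -0.09    0.89   -0.01   -0.01]
  [ -0.06   -0.04   -0.10   -0.10    0.91   -0.03]
  [ -0.08   -0.07   -0.08   -0.05   -0.07    0.96]
Leontief inverse L = M⁻¹:
  [  1.0599    0.0701    0.1161    0.0594    0.0766    0.1371]
  [  0.0434    1.1157    0.0764    0.0625    0.0830    0.0611]
  [  0.0863    0.1093    1.1979    0.1928    0.0495    0.1178]
  [  0.1426    0.0342    0.1397    1.1540    0.0291    0.0423]
  [  0.1007    0.0728    0.1624    0.1579    1.1195    0.0647]
  [  0.1135    0.1034    0.1342    0.0972    0.0997    1.0743]
Total output x = L · d:
  x_0 = 1.0599·97 + 0.0701·79 + 0.1161·17 + 0.0594·16 + 0.0766·34 + 0.1371·30 = 117.9913
  x_1 = 0.0434·97 + 1.1157·79 + 0.0764·17 + 0.0625·16 + 0.0830·34 + 0.0611·30 = 99.3072
  x_2 = 0.0863·97 + 0.1093·79 + 1.1979·17 + 0.1928·16 + 0.0495·34 + 0.1178·30 = 45.6672
  x_3 = 0.1426·97 + 0.0342·79 + 0.1397·17 + 1.1540·16 + 0.0291·34 + 0.0423·30 = 39.6366
  x_4 = 0.1007·97 + 0.0728·79 + 0.1624·17 + 0.1579·16 + 1.1195·34 + 0.0647·30 = 60.8143
  x_5 = 0.1135·97 + 0.1034·79 + 0.1342·17 + 0.0972·16 + 0.0997·34 + 1.0743·30 = 58.6281
Δx_1 = L[1,4] · Δd_4 = 0.0830 · 18 = 1.4943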